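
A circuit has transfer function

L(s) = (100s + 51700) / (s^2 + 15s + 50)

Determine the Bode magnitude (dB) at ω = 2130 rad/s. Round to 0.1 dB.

-26.3 dB

Substitute s = j2130:
Numerator: 100(j2130) + 51700 = 51700 + j213000
Denominator: (j2130)^2 + 15(j2130) + 50 = -4536850 + j31950
|N| = √(51700² + 213000²) ≈ 2.1918e+05, ∠N ≈ 76.36°
|D| = √(4536850² + 31950²) ≈ 4.537e+06, ∠D ≈ 179.60°
|L| = 2.1918e+05 / 4.537e+06 ≈ 0.048309
Gain = 20 log₁₀(0.048309) ≈ -26.32 dB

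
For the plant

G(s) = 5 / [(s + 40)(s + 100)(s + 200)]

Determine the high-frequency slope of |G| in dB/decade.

-60 dB/decade

Each pole contributes −20 dB/decade at high frequency; each zero contributes +20 dB/decade.
Net: 0 zero(s) − 3 pole(s) → -60 dB/decade.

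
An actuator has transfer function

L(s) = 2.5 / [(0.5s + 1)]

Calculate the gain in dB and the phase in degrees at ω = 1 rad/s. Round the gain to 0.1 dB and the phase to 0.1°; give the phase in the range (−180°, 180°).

At ω = 1 rad/s:
pole (1 + j1·0.5) = 1 + j0.5 → |·| ≈ 1.118, ∠ ≈ 26.57°
|L| = 2.5 · 1 / (1.118) ≈ 2.2361
Gain = 20 log₁₀(2.2361) ≈ 6.99 dB
∠L = (0°) − (26.57°) = -26.57°

7.0 dB, -26.6°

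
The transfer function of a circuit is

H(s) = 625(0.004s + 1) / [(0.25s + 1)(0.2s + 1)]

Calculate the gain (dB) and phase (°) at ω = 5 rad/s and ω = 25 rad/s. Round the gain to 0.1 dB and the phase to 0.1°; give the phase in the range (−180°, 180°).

At ω = 5 rad/s:
zero (1 + j5·0.004) = 1 + j0.02 → |·| ≈ 1.0002, ∠ ≈ 1.15°
pole (1 + j5·0.25) = 1 + j1.25 → |·| ≈ 1.6008, ∠ ≈ 51.34°
pole (1 + j5·0.2) = 1 + j1 → |·| ≈ 1.4142, ∠ ≈ 45.00°
|H| = 625 · 1.0002 / (1.6008 · 1.4142) ≈ 276.13
Gain = 20 log₁₀(276.13) ≈ 48.82 dB
∠H = (1.15°) − (51.34° + 45.00°) = -95.19°

At ω = 25 rad/s:
zero (1 + j25·0.004) = 1 + j0.1 → |·| ≈ 1.005, ∠ ≈ 5.71°
pole (1 + j25·0.25) = 1 + j6.25 → |·| ≈ 6.3295, ∠ ≈ 80.91°
pole (1 + j25·0.2) = 1 + j5 → |·| ≈ 5.099, ∠ ≈ 78.69°
|H| = 625 · 1.005 / (6.3295 · 5.099) ≈ 19.462
Gain = 20 log₁₀(19.462) ≈ 25.78 dB
∠H = (5.71°) − (80.91° + 78.69°) = -153.89°

ω = 5: 48.8 dB, -95.2°; ω = 25: 25.8 dB, -153.9°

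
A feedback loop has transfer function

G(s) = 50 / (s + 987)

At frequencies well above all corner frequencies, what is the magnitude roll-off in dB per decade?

-20 dB/decade

Each pole contributes −20 dB/decade at high frequency; each zero contributes +20 dB/decade.
Net: 0 zero(s) − 1 pole(s) → -20 dB/decade.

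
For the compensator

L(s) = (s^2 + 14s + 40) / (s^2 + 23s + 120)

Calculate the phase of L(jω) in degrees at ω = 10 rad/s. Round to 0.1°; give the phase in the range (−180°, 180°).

Substitute s = j10:
Numerator: (j10)^2 + 14(j10) + 40 = -60 + j140
Denominator: (j10)^2 + 23(j10) + 120 = 20 + j230
|N| = √(60² + 140²) ≈ 152.32, ∠N ≈ 113.20°
|D| = √(20² + 230²) ≈ 230.87, ∠D ≈ 85.03°
∠L = 113.20° − 85.03° = 28.17°

28.2°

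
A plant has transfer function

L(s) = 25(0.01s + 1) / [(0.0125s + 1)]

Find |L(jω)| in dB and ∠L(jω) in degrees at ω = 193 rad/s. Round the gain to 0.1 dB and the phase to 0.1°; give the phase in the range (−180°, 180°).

At ω = 193 rad/s:
zero (1 + j193·0.01) = 1 + j1.93 → |·| ≈ 2.1737, ∠ ≈ 62.61°
pole (1 + j193·0.0125) = 1 + j2.4125 → |·| ≈ 2.6115, ∠ ≈ 67.49°
|L| = 25 · 2.1737 / (2.6115) ≈ 20.809
Gain = 20 log₁₀(20.809) ≈ 26.37 dB
∠L = (62.61°) − (67.49°) = -4.88°

26.4 dB, -4.9°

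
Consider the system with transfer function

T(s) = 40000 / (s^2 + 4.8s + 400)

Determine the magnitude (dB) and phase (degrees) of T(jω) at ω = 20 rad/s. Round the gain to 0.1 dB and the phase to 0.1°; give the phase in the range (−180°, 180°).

52.4 dB, -90.0°

At s = jω = j20:
quadratic: (j20)² + 4.8·j20 + 400 = 0 + j96 → |·| ≈ 96, ∠ ≈ 90.00°
|T| = 40000 / 96 ≈ 416.67
Gain = 20 log₁₀(416.67) ≈ 52.40 dB
∠T = 0.00° − 90.00° = -90.00°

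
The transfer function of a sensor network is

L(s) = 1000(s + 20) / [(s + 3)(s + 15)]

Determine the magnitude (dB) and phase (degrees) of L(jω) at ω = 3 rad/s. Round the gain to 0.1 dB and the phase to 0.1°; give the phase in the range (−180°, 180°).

49.9 dB, -47.8°

At s = jω = j3:
zero (s+20): 20 + j3 → |·| = √(20²+3²) = √409 ≈ 20.224, ∠ = arctan(3/20) ≈ 8.53°
pole (s+3): 3 + j3 → |·| = √(3²+3²) = √18 ≈ 4.2426, ∠ = arctan(3/3) ≈ 45.00°
pole (s+15): 15 + j3 → |·| = √(15²+3²) = √234 ≈ 15.297, ∠ = arctan(3/15) ≈ 11.31°
|L| = 1000 · 20.224 / 64.899 ≈ 311.62
Gain = 20 log₁₀(311.62) ≈ 49.87 dB
∠L = 8.53° − 56.31° = -47.78°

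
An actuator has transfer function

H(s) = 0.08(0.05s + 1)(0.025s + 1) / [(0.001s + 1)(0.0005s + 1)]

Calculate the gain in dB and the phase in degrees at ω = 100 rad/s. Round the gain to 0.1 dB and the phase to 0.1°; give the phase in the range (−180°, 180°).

0.8 dB, 138.3°

At ω = 100 rad/s:
zero (1 + j100·0.05) = 1 + j5 → |·| ≈ 5.099, ∠ ≈ 78.69°
zero (1 + j100·0.025) = 1 + j2.5 → |·| ≈ 2.6926, ∠ ≈ 68.20°
pole (1 + j100·0.001) = 1 + j0.1 → |·| ≈ 1.005, ∠ ≈ 5.71°
pole (1 + j100·0.0005) = 1 + j0.05 → |·| ≈ 1.0012, ∠ ≈ 2.86°
|H| = 0.08 · 5.099 · 2.6926 / (1.005 · 1.0012) ≈ 1.0916
Gain = 20 log₁₀(1.0916) ≈ 0.76 dB
∠H = (78.69° + 68.20°) − (5.71° + 2.86°) = 138.32°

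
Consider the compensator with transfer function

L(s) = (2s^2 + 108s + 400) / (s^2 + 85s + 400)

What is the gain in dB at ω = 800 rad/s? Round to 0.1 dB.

Substitute s = j800:
Numerator: 2(j800)^2 + 108(j800) + 400 = -1279600 + j86400
Denominator: (j800)^2 + 85(j800) + 400 = -639600 + j68000
|N| = √(1279600² + 86400²) ≈ 1.2825e+06, ∠N ≈ 176.14°
|D| = √(639600² + 68000²) ≈ 6.432e+05, ∠D ≈ 173.93°
|L| = 1.2825e+06 / 6.432e+05 ≈ 1.9939
Gain = 20 log₁₀(1.9939) ≈ 5.99 dB

6.0 dB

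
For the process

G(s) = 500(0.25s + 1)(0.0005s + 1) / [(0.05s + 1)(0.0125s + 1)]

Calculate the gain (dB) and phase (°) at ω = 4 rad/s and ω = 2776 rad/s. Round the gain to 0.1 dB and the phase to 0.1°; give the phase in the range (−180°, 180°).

ω = 4: 56.8 dB, 30.9°; ω = 2776: 41.8 dB, -33.8°

At ω = 4 rad/s:
zero (1 + j4·0.25) = 1 + j1 → |·| ≈ 1.4142, ∠ ≈ 45.00°
zero (1 + j4·0.0005) = 1 + j0.002 → |·| ≈ 1, ∠ ≈ 0.11°
pole (1 + j4·0.05) = 1 + j0.2 → |·| ≈ 1.0198, ∠ ≈ 11.31°
pole (1 + j4·0.0125) = 1 + j0.05 → |·| ≈ 1.0012, ∠ ≈ 2.86°
|G| = 500 · 1.4142 · 1 / (1.0198 · 1.0012) ≈ 692.54
Gain = 20 log₁₀(692.54) ≈ 56.81 dB
∠G = (45.00° + 0.11°) − (11.31° + 2.86°) = 30.94°

At ω = 2776 rad/s:
zero (1 + j2776·0.25) = 1 + j694 → |·| ≈ 694, ∠ ≈ 89.92°
zero (1 + j2776·0.0005) = 1 + j1.388 → |·| ≈ 1.7107, ∠ ≈ 54.23°
pole (1 + j2776·0.05) = 1 + j138.8 → |·| ≈ 138.8, ∠ ≈ 89.59°
pole (1 + j2776·0.0125) = 1 + j34.7 → |·| ≈ 34.714, ∠ ≈ 88.35°
|G| = 500 · 694 · 1.7107 / (138.8 · 34.714) ≈ 123.2
Gain = 20 log₁₀(123.2) ≈ 41.81 dB
∠G = (89.92° + 54.23°) − (89.59° + 88.35°) = -33.79°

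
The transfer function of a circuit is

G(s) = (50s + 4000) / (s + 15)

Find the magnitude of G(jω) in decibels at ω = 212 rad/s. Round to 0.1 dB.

Substitute s = j212:
Numerator: 50(j212) + 4000 = 4000 + j10600
Denominator: (j212) + 15 = 15 + j212
|N| = √(4000² + 10600²) ≈ 11330, ∠N ≈ 69.33°
|D| = √(15² + 212²) ≈ 212.53, ∠D ≈ 85.95°
|G| = 11330 / 212.53 ≈ 53.31
Gain = 20 log₁₀(53.31) ≈ 34.54 dB

34.5 dB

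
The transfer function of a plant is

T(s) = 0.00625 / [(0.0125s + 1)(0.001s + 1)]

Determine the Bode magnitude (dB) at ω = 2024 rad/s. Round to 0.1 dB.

At ω = 2024 rad/s:
pole (1 + j2024·0.0125) = 1 + j25.3 → |·| ≈ 25.32, ∠ ≈ 87.74°
pole (1 + j2024·0.001) = 1 + j2.024 → |·| ≈ 2.2576, ∠ ≈ 63.71°
|T| = 0.00625 · 1 / (25.32 · 2.2576) ≈ 0.00010934
Gain = 20 log₁₀(0.00010934) ≈ -79.22 dB

-79.2 dB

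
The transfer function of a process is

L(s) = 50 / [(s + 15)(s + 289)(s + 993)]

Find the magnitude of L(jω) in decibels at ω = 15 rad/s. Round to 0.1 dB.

At s = jω = j15:
pole (s+15): 15 + j15 → |·| = √(15²+15²) = √450 ≈ 21.213, ∠ = arctan(15/15) ≈ 45.00°
pole (s+289): 289 + j15 → |·| = √(289²+15²) = √83746 ≈ 289.39, ∠ = arctan(15/289) ≈ 2.97°
pole (s+993): 993 + j15 → |·| = √(993²+15²) = √986274 ≈ 993.11, ∠ = arctan(15/993) ≈ 0.87°
|L| = 50 / 6.0965e+06 ≈ 8.2014e-06
Gain = 20 log₁₀(8.2014e-06) ≈ -101.72 dB

-101.7 dB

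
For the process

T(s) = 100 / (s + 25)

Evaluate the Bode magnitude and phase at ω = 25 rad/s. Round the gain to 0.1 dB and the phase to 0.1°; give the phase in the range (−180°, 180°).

At s = jω = j25:
pole (s+25): 25 + j25 → |·| = √(25²+25²) = √1250 ≈ 35.355, ∠ = arctan(25/25) ≈ 45.00°
|T| = 100 / 35.355 ≈ 2.8285
Gain = 20 log₁₀(2.8285) ≈ 9.03 dB
∠T = 0.00° − 45.00° = -45.00°

9.0 dB, -45.0°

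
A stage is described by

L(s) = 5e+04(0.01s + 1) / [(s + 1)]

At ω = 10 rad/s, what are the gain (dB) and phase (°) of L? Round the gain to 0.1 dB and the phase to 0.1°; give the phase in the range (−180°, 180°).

74.0 dB, -78.6°

At ω = 10 rad/s:
zero (1 + j10·0.01) = 1 + j0.1 → |·| ≈ 1.005, ∠ ≈ 5.71°
pole (1 + j10·1) = 1 + j10 → |·| ≈ 10.05, ∠ ≈ 84.29°
|L| = 5e+04 · 1.005 / (10.05) ≈ 5000
Gain = 20 log₁₀(5000) ≈ 73.98 dB
∠L = (5.71°) − (84.29°) = -78.58°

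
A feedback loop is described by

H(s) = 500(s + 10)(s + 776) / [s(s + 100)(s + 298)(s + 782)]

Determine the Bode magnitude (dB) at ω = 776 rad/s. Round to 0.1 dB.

At s = jω = j776:
zero (s+10): 10 + j776 → |·| = √(10²+776²) = √602276 ≈ 776.06, ∠ = arctan(776/10) ≈ 89.26°
zero (s+776): 776 + j776 → |·| = √(776²+776²) = √1204352 ≈ 1097.4, ∠ = arctan(776/776) ≈ 45.00°
pole (s+100): 100 + j776 → |·| = √(100²+776²) = √612176 ≈ 782.42, ∠ = arctan(776/100) ≈ 82.66°
pole (s+298): 298 + j776 → |·| = √(298²+776²) = √690980 ≈ 831.25, ∠ = arctan(776/298) ≈ 68.99°
pole (s+782): 782 + j776 → |·| = √(782²+776²) = √1213700 ≈ 1101.7, ∠ = arctan(776/782) ≈ 44.78°
pole at origin: |s| = 776, ∠ = 90.00° (in denominator)
|H| = 500 · 8.5165e+05 / 5.5603e+11 ≈ 0.00076583
Gain = 20 log₁₀(0.00076583) ≈ -62.32 dB

-62.3 dB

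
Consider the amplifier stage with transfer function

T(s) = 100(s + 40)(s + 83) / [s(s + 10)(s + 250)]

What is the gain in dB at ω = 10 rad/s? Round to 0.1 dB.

19.8 dB

At s = jω = j10:
zero (s+40): 40 + j10 → |·| = √(40²+10²) = √1700 ≈ 41.231, ∠ = arctan(10/40) ≈ 14.04°
zero (s+83): 83 + j10 → |·| = √(83²+10²) = √6989 ≈ 83.6, ∠ = arctan(10/83) ≈ 6.87°
pole (s+10): 10 + j10 → |·| = √(10²+10²) = √200 ≈ 14.142, ∠ = arctan(10/10) ≈ 45.00°
pole (s+250): 250 + j10 → |·| = √(250²+10²) = √62600 ≈ 250.2, ∠ = arctan(10/250) ≈ 2.29°
pole at origin: |s| = 10, ∠ = 90.00° (in denominator)
|T| = 100 · 3446.9 / 35383 ≈ 9.7417
Gain = 20 log₁₀(9.7417) ≈ 19.77 dB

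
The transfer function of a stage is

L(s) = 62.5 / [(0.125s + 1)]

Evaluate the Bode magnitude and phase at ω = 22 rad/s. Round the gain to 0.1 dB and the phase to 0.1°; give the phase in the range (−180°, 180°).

At ω = 22 rad/s:
pole (1 + j22·0.125) = 1 + j2.75 → |·| ≈ 2.9262, ∠ ≈ 70.02°
|L| = 62.5 · 1 / (2.9262) ≈ 21.359
Gain = 20 log₁₀(21.359) ≈ 26.59 dB
∠L = (0°) − (70.02°) = -70.02°

26.6 dB, -70.0°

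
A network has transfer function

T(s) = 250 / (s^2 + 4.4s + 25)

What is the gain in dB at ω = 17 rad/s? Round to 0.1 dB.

At s = jω = j17:
quadratic: (j17)² + 4.4·j17 + 25 = -264 + j74.8 → |·| ≈ 274.39, ∠ ≈ 164.18°
|T| = 250 / 274.39 ≈ 0.91111
Gain = 20 log₁₀(0.91111) ≈ -0.81 dB

-0.8 dB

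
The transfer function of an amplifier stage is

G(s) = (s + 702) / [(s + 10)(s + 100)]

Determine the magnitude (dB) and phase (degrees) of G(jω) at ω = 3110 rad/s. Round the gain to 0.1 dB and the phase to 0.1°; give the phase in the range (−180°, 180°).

At s = jω = j3110:
zero (s+702): 702 + j3110 → |·| = √(702²+3110²) = √10164904 ≈ 3188.2, ∠ = arctan(3110/702) ≈ 77.28°
pole (s+10): 10 + j3110 → |·| = √(10²+3110²) = √9672200 ≈ 3110, ∠ = arctan(3110/10) ≈ 89.82°
pole (s+100): 100 + j3110 → |·| = √(100²+3110²) = √9682100 ≈ 3111.6, ∠ = arctan(3110/100) ≈ 88.16°
|G| = 1 · 3188.2 / 9.6771e+06 ≈ 0.00032946
Gain = 20 log₁₀(0.00032946) ≈ -69.64 dB
∠G = 77.28° − 177.98° = -100.70°

-69.6 dB, -100.7°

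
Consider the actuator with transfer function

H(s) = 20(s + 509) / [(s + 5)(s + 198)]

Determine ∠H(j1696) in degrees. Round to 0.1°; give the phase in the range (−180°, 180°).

At s = jω = j1696:
zero (s+509): 509 + j1696 → |·| = √(509²+1696²) = √3135497 ≈ 1770.7, ∠ = arctan(1696/509) ≈ 73.29°
pole (s+5): 5 + j1696 → |·| = √(5²+1696²) = √2876441 ≈ 1696, ∠ = arctan(1696/5) ≈ 89.83°
pole (s+198): 198 + j1696 → |·| = √(198²+1696²) = √2915620 ≈ 1707.5, ∠ = arctan(1696/198) ≈ 83.34°
∠H = 73.29° − 173.17° = -99.88°

-99.9°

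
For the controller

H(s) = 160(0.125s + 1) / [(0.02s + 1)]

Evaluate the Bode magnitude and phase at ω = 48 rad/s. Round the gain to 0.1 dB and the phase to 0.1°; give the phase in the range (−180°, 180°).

56.9 dB, 36.7°

At ω = 48 rad/s:
zero (1 + j48·0.125) = 1 + j6 → |·| ≈ 6.0828, ∠ ≈ 80.54°
pole (1 + j48·0.02) = 1 + j0.96 → |·| ≈ 1.3862, ∠ ≈ 43.83°
|H| = 160 · 6.0828 / (1.3862) ≈ 702.1
Gain = 20 log₁₀(702.1) ≈ 56.93 dB
∠H = (80.54°) − (43.83°) = 36.71°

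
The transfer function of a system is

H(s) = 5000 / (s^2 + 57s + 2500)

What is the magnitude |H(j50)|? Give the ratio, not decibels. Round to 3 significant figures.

At s = jω = j50:
quadratic: (j50)² + 57·j50 + 2500 = 0 + j2850 → |·| ≈ 2850, ∠ ≈ 90.00°
|H| = 5000 / 2850 ≈ 1.7544

1.75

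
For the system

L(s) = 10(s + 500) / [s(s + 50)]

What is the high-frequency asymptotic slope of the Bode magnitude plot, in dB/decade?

Each pole contributes −20 dB/decade at high frequency; each zero contributes +20 dB/decade.
Net: 1 zero(s) − 2 pole(s) → -20 dB/decade.

-20 dB/decade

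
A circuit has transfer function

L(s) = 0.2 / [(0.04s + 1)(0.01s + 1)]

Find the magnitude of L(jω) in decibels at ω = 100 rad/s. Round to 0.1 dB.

-29.3 dB

At ω = 100 rad/s:
pole (1 + j100·0.04) = 1 + j4 → |·| ≈ 4.1231, ∠ ≈ 75.96°
pole (1 + j100·0.01) = 1 + j1 → |·| ≈ 1.4142, ∠ ≈ 45.00°
|L| = 0.2 · 1 / (4.1231 · 1.4142) ≈ 0.0343
Gain = 20 log₁₀(0.0343) ≈ -29.29 dB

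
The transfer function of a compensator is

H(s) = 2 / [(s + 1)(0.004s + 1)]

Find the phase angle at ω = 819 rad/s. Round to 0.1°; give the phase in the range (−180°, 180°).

At ω = 819 rad/s:
pole (1 + j819·1) = 1 + j819 → |·| ≈ 819, ∠ ≈ 89.93°
pole (1 + j819·0.004) = 1 + j3.276 → |·| ≈ 3.4252, ∠ ≈ 73.03°
∠H = (0°) − (89.93° + 73.03°) = -162.96°

-163.0°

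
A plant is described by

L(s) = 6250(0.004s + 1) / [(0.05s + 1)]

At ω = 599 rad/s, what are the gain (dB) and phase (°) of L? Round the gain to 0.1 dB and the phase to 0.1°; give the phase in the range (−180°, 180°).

54.7 dB, -20.7°

At ω = 599 rad/s:
zero (1 + j599·0.004) = 1 + j2.396 → |·| ≈ 2.5963, ∠ ≈ 67.35°
pole (1 + j599·0.05) = 1 + j29.95 → |·| ≈ 29.967, ∠ ≈ 88.09°
|L| = 6250 · 2.5963 / (29.967) ≈ 541.49
Gain = 20 log₁₀(541.49) ≈ 54.67 dB
∠L = (67.35°) − (88.09°) = -20.74°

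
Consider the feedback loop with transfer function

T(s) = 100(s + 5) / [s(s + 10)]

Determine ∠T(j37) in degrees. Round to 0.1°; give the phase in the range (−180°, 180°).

-82.6°

At s = jω = j37:
zero (s+5): 5 + j37 → |·| = √(5²+37²) = √1394 ≈ 37.336, ∠ = arctan(37/5) ≈ 82.30°
pole (s+10): 10 + j37 → |·| = √(10²+37²) = √1469 ≈ 38.328, ∠ = arctan(37/10) ≈ 74.88°
pole at origin: |s| = 37, ∠ = 90.00° (in denominator)
∠T = 82.30° − 164.88° = -82.58°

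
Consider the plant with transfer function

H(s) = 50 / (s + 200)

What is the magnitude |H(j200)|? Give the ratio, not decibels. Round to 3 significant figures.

0.177

At s = jω = j200:
pole (s+200): 200 + j200 → |·| = √(200²+200²) = √80000 ≈ 282.84, ∠ = arctan(200/200) ≈ 45.00°
|H| = 50 / 282.84 ≈ 0.17678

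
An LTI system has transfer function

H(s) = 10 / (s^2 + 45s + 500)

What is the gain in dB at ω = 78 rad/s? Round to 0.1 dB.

-56.4 dB

Substitute s = j78:
Numerator: 10 = 10 + j0
Denominator: (j78)^2 + 45(j78) + 500 = -5584 + j3510
|N| = √(10² + 0²) ≈ 10, ∠N ≈ 0.00°
|D| = √(5584² + 3510²) ≈ 6595.5, ∠D ≈ 147.85°
|H| = 10 / 6595.5 ≈ 0.0015162
Gain = 20 log₁₀(0.0015162) ≈ -56.38 dB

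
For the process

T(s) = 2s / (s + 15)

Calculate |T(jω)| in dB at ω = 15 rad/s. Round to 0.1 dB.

At s = jω = j15:
zero at origin: s = j15 → |·| = 15, ∠ = 90.00°
pole (s+15): 15 + j15 → |·| = √(15²+15²) = √450 ≈ 21.213, ∠ = arctan(15/15) ≈ 45.00°
|T| = 2 · 15 / 21.213 ≈ 1.4142
Gain = 20 log₁₀(1.4142) ≈ 3.01 dB

3.0 dB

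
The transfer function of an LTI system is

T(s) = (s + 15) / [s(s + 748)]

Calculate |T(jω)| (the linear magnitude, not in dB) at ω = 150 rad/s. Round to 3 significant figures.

At s = jω = j150:
zero (s+15): 15 + j150 → |·| = √(15²+150²) = √22725 ≈ 150.75, ∠ = arctan(150/15) ≈ 84.29°
pole (s+748): 748 + j150 → |·| = √(748²+150²) = √582004 ≈ 762.89, ∠ = arctan(150/748) ≈ 11.34°
pole at origin: |s| = 150, ∠ = 90.00° (in denominator)
|T| = 1 · 150.75 / 1.1443e+05 ≈ 0.0013174

0.00132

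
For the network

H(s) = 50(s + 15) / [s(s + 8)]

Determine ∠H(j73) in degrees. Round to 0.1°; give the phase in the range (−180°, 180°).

At s = jω = j73:
zero (s+15): 15 + j73 → |·| = √(15²+73²) = √5554 ≈ 74.525, ∠ = arctan(73/15) ≈ 78.39°
pole (s+8): 8 + j73 → |·| = √(8²+73²) = √5393 ≈ 73.437, ∠ = arctan(73/8) ≈ 83.75°
pole at origin: |s| = 73, ∠ = 90.00° (in denominator)
∠H = 78.39° − 173.75° = -95.36°

-95.4°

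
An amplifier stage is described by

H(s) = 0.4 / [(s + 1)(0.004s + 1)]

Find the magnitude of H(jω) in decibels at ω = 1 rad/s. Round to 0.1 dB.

-11.0 dB

At ω = 1 rad/s:
pole (1 + j1·1) = 1 + j1 → |·| ≈ 1.4142, ∠ ≈ 45.00°
pole (1 + j1·0.004) = 1 + j0.004 → |·| ≈ 1, ∠ ≈ 0.23°
|H| = 0.4 · 1 / (1.4142 · 1) ≈ 0.28285
Gain = 20 log₁₀(0.28285) ≈ -10.97 dB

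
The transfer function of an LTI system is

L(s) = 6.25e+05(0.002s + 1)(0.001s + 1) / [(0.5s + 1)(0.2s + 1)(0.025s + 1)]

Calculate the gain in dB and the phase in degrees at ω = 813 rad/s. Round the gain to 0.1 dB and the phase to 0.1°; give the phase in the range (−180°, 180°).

At ω = 813 rad/s:
zero (1 + j813·0.002) = 1 + j1.626 → |·| ≈ 1.9089, ∠ ≈ 58.41°
zero (1 + j813·0.001) = 1 + j0.813 → |·| ≈ 1.2888, ∠ ≈ 39.11°
pole (1 + j813·0.5) = 1 + j406.5 → |·| ≈ 406.5, ∠ ≈ 89.86°
pole (1 + j813·0.2) = 1 + j162.6 → |·| ≈ 162.6, ∠ ≈ 89.65°
pole (1 + j813·0.025) = 1 + j20.325 → |·| ≈ 20.35, ∠ ≈ 87.18°
|L| = 6.25e+05 · 1.9089 · 1.2888 / (406.5 · 162.6 · 20.35) ≈ 1.1431
Gain = 20 log₁₀(1.1431) ≈ 1.16 dB
∠L = (58.41° + 39.11°) − (89.86° + 89.65° + 87.18°) = -169.17°

1.2 dB, -169.2°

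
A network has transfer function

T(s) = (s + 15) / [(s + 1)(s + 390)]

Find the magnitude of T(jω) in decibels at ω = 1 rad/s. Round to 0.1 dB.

-31.3 dB

At s = jω = j1:
zero (s+15): 15 + j1 → |·| = √(15²+1²) = √226 ≈ 15.033, ∠ = arctan(1/15) ≈ 3.81°
pole (s+1): 1 + j1 → |·| = √(1²+1²) = √2 ≈ 1.4142, ∠ = arctan(1/1) ≈ 45.00°
pole (s+390): 390 + j1 → |·| = √(390²+1²) = √152101 ≈ 390, ∠ = arctan(1/390) ≈ 0.15°
|T| = 1 · 15.033 / 551.54 ≈ 0.027256
Gain = 20 log₁₀(0.027256) ≈ -31.29 dB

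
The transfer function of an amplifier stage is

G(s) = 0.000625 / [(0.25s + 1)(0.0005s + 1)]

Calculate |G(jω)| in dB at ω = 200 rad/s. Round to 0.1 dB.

-98.1 dB

At ω = 200 rad/s:
pole (1 + j200·0.25) = 1 + j50 → |·| ≈ 50.01, ∠ ≈ 88.85°
pole (1 + j200·0.0005) = 1 + j0.1 → |·| ≈ 1.005, ∠ ≈ 5.71°
|G| = 0.000625 · 1 / (50.01 · 1.005) ≈ 1.2435e-05
Gain = 20 log₁₀(1.2435e-05) ≈ -98.11 dB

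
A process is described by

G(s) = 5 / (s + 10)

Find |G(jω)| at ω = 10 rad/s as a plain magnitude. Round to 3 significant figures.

Substitute s = j10:
Numerator: 5 = 5 + j0
Denominator: (j10) + 10 = 10 + j10
|N| = √(5² + 0²) ≈ 5, ∠N ≈ 0.00°
|D| = √(10² + 10²) ≈ 14.142, ∠D ≈ 45.00°
|G| = 5 / 14.142 ≈ 0.35356

0.354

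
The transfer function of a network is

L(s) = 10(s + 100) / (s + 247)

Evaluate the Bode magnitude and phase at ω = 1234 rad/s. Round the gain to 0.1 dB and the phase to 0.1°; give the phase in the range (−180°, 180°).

19.9 dB, 6.7°

At s = jω = j1234:
zero (s+100): 100 + j1234 → |·| = √(100²+1234²) = √1532756 ≈ 1238, ∠ = arctan(1234/100) ≈ 85.37°
pole (s+247): 247 + j1234 → |·| = √(247²+1234²) = √1583765 ≈ 1258.5, ∠ = arctan(1234/247) ≈ 78.68°
|L| = 10 · 1238 / 1258.5 ≈ 9.8371
Gain = 20 log₁₀(9.8371) ≈ 19.86 dB
∠L = 85.37° − 78.68° = 6.69°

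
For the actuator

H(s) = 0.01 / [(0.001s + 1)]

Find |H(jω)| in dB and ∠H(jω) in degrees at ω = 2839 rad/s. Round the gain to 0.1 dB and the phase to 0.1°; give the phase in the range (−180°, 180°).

-49.6 dB, -70.6°

At ω = 2839 rad/s:
pole (1 + j2839·0.001) = 1 + j2.839 → |·| ≈ 3.01, ∠ ≈ 70.60°
|H| = 0.01 · 1 / (3.01) ≈ 0.0033223
Gain = 20 log₁₀(0.0033223) ≈ -49.57 dB
∠H = (0°) − (70.60°) = -70.60°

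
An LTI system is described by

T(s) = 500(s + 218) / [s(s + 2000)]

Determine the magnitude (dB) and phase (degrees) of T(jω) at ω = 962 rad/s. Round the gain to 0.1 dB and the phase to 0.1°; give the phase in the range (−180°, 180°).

At s = jω = j962:
zero (s+218): 218 + j962 → |·| = √(218²+962²) = √972968 ≈ 986.39, ∠ = arctan(962/218) ≈ 77.23°
pole (s+2000): 2000 + j962 → |·| = √(2000²+962²) = √4925444 ≈ 2219.3, ∠ = arctan(962/2000) ≈ 25.69°
pole at origin: |s| = 962, ∠ = 90.00° (in denominator)
|T| = 500 · 986.39 / 2.135e+06 ≈ 0.231
Gain = 20 log₁₀(0.231) ≈ -12.73 dB
∠T = 77.23° − 115.69° = -38.46°

-12.7 dB, -38.5°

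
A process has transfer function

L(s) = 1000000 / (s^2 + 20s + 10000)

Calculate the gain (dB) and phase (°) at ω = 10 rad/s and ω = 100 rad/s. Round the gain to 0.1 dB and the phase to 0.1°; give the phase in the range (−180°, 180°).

ω = 10: 40.1 dB, -1.2°; ω = 100: 54.0 dB, -90.0°

At s = jω = j10:
quadratic: (j10)² + 20·j10 + 10000 = 9900 + j200 → |·| ≈ 9902, ∠ ≈ 1.16°
|L| = 1000000 / 9902 ≈ 100.99
Gain = 20 log₁₀(100.99) ≈ 40.09 dB
∠L = 0.00° − 1.16° = -1.16°

At s = jω = j100:
quadratic: (j100)² + 20·j100 + 10000 = 0 + j2000 → |·| ≈ 2000, ∠ ≈ 90.00°
|L| = 1000000 / 2000 ≈ 500
Gain = 20 log₁₀(500) ≈ 53.98 dB
∠L = 0.00° − 90.00° = -90.00°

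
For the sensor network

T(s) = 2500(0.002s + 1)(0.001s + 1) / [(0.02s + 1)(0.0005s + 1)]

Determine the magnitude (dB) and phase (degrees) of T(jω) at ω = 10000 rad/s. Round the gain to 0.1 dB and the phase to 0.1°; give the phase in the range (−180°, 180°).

53.9 dB, 3.0°

At ω = 10000 rad/s:
zero (1 + j10000·0.002) = 1 + j20 → |·| ≈ 20.025, ∠ ≈ 87.14°
zero (1 + j10000·0.001) = 1 + j10 → |·| ≈ 10.05, ∠ ≈ 84.29°
pole (1 + j10000·0.02) = 1 + j200 → |·| ≈ 200, ∠ ≈ 89.71°
pole (1 + j10000·0.0005) = 1 + j5 → |·| ≈ 5.099, ∠ ≈ 78.69°
|T| = 2500 · 20.025 · 10.05 / (200 · 5.099) ≈ 493.36
Gain = 20 log₁₀(493.36) ≈ 53.86 dB
∠T = (87.14° + 84.29°) − (89.71° + 78.69°) = 3.03°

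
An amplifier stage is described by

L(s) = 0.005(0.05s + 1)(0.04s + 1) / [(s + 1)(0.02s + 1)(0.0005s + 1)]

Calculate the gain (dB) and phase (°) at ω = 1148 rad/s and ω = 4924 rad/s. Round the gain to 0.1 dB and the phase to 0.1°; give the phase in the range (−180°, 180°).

ω = 1148: -67.3 dB, -29.6°; ω = 4924: -74.5 dB, -67.8°

At ω = 1148 rad/s:
zero (1 + j1148·0.05) = 1 + j57.4 → |·| ≈ 57.409, ∠ ≈ 89.00°
zero (1 + j1148·0.04) = 1 + j45.92 → |·| ≈ 45.931, ∠ ≈ 88.75°
pole (1 + j1148·1) = 1 + j1148 → |·| ≈ 1148, ∠ ≈ 89.95°
pole (1 + j1148·0.02) = 1 + j22.96 → |·| ≈ 22.982, ∠ ≈ 87.51°
pole (1 + j1148·0.0005) = 1 + j0.574 → |·| ≈ 1.153, ∠ ≈ 29.86°
|L| = 0.005 · 57.409 · 45.931 / (1148 · 22.982 · 1.153) ≈ 0.00043341
Gain = 20 log₁₀(0.00043341) ≈ -67.26 dB
∠L = (89.00° + 88.75°) − (89.95° + 87.51° + 29.86°) = -29.57°

At ω = 4924 rad/s:
zero (1 + j4924·0.05) = 1 + j246.2 → |·| ≈ 246.2, ∠ ≈ 89.77°
zero (1 + j4924·0.04) = 1 + j196.96 → |·| ≈ 196.96, ∠ ≈ 89.71°
pole (1 + j4924·1) = 1 + j4924 → |·| ≈ 4924, ∠ ≈ 89.99°
pole (1 + j4924·0.02) = 1 + j98.48 → |·| ≈ 98.485, ∠ ≈ 89.42°
pole (1 + j4924·0.0005) = 1 + j2.462 → |·| ≈ 2.6573, ∠ ≈ 67.89°
|L| = 0.005 · 246.2 · 196.96 / (4924 · 98.485 · 2.6573) ≈ 0.00018815
Gain = 20 log₁₀(0.00018815) ≈ -74.51 dB
∠L = (89.77° + 89.71°) − (89.99° + 89.42° + 67.89°) = -67.82°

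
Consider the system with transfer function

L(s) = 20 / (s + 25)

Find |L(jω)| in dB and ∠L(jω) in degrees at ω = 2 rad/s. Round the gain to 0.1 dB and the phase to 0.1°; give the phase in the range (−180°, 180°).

Substitute s = j2:
Numerator: 20 = 20 + j0
Denominator: (j2) + 25 = 25 + j2
|N| = √(20² + 0²) ≈ 20, ∠N ≈ 0.00°
|D| = √(25² + 2²) ≈ 25.08, ∠D ≈ 4.57°
|L| = 20 / 25.08 ≈ 0.79745
Gain = 20 log₁₀(0.79745) ≈ -1.97 dB
∠L = 0.00° − 4.57° = -4.57°

-2.0 dB, -4.6°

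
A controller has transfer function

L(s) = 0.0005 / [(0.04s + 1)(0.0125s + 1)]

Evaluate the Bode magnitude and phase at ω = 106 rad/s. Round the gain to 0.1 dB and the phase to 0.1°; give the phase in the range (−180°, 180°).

At ω = 106 rad/s:
pole (1 + j106·0.04) = 1 + j4.24 → |·| ≈ 4.3563, ∠ ≈ 76.73°
pole (1 + j106·0.0125) = 1 + j1.325 → |·| ≈ 1.66, ∠ ≈ 52.96°
|L| = 0.0005 · 1 / (4.3563 · 1.66) ≈ 6.9142e-05
Gain = 20 log₁₀(6.9142e-05) ≈ -83.21 dB
∠L = (0°) − (76.73° + 52.96°) = -129.69°

-83.2 dB, -129.7°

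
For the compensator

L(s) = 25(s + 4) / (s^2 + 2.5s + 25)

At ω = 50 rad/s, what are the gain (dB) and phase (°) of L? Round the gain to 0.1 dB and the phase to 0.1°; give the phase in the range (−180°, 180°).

-5.9 dB, -91.7°

At s = jω = j50:
zero (s+4): 4 + j50 → |·| = √(4²+50²) = √2516 ≈ 50.16, ∠ = arctan(50/4) ≈ 85.43°
quadratic: (j50)² + 2.5·j50 + 25 = -2475 + j125 → |·| ≈ 2478.2, ∠ ≈ 177.11°
|L| = 25 · 50.16 / 2478.2 ≈ 0.50601
Gain = 20 log₁₀(0.50601) ≈ -5.92 dB
∠L = 85.43° − 177.11° = -91.68°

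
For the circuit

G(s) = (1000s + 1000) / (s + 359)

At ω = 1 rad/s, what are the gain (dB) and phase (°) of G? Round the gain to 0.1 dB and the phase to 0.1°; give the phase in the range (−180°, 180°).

11.9 dB, 44.8°

Substitute s = j1:
Numerator: 1000(j1) + 1000 = 1000 + j1000
Denominator: (j1) + 359 = 359 + j1
|N| = √(1000² + 1000²) ≈ 1414.2, ∠N ≈ 45.00°
|D| = √(359² + 1²) ≈ 359, ∠D ≈ 0.16°
|G| = 1414.2 / 359 ≈ 3.9393
Gain = 20 log₁₀(3.9393) ≈ 11.91 dB
∠G = 45.00° − 0.16° = 44.84°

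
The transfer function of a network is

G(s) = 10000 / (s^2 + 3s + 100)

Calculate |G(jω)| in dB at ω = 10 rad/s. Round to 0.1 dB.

At s = jω = j10:
quadratic: (j10)² + 3·j10 + 100 = 0 + j30 → |·| ≈ 30, ∠ ≈ 90.00°
|G| = 10000 / 30 ≈ 333.33
Gain = 20 log₁₀(333.33) ≈ 50.46 dB

50.5 dB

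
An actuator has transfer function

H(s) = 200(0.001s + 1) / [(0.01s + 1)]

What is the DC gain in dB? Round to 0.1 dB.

H(0) = 200 · 1 / 1 = 200
20 log₁₀(200) ≈ 46.02 dB

46.0 dB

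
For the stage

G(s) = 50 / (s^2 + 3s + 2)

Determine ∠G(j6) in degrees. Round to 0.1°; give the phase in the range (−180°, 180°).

-152.1°

Substitute s = j6:
Numerator: 50 = 50 + j0
Denominator: (j6)^2 + 3(j6) + 2 = -34 + j18
|N| = √(50² + 0²) ≈ 50, ∠N ≈ 0.00°
|D| = √(34² + 18²) ≈ 38.471, ∠D ≈ 152.10°
∠G = 0.00° − 152.10° = -152.10°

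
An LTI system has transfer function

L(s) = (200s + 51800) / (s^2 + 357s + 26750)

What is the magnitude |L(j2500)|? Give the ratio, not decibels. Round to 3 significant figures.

0.0800

Substitute s = j2500:
Numerator: 200(j2500) + 51800 = 51800 + j500000
Denominator: (j2500)^2 + 357(j2500) + 26750 = -6223250 + j892500
|N| = √(51800² + 500000²) ≈ 5.0268e+05, ∠N ≈ 84.09°
|D| = √(6223250² + 892500²) ≈ 6.2869e+06, ∠D ≈ 171.84°
|L| = 5.0268e+05 / 6.2869e+06 ≈ 0.079957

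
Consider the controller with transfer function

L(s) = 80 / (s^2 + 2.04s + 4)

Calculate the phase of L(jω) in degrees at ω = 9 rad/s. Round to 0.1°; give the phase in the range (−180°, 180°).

At s = jω = j9:
quadratic: (j9)² + 2.04·j9 + 4 = -77 + j18.36 → |·| ≈ 79.159, ∠ ≈ 166.59°
∠L = 0.00° − 166.59° = -166.59°

-166.6°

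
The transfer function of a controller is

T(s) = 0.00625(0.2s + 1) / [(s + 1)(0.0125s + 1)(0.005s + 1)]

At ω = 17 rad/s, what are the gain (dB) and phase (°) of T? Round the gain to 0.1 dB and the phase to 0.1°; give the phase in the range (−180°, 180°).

At ω = 17 rad/s:
zero (1 + j17·0.2) = 1 + j3.4 → |·| ≈ 3.544, ∠ ≈ 73.61°
pole (1 + j17·1) = 1 + j17 → |·| ≈ 17.029, ∠ ≈ 86.63°
pole (1 + j17·0.0125) = 1 + j0.2125 → |·| ≈ 1.0223, ∠ ≈ 12.00°
pole (1 + j17·0.005) = 1 + j0.085 → |·| ≈ 1.0036, ∠ ≈ 4.86°
|T| = 0.00625 · 3.544 / (17.029 · 1.0223 · 1.0036) ≈ 0.0012678
Gain = 20 log₁₀(0.0012678) ≈ -57.94 dB
∠T = (73.61°) − (86.63° + 12.00° + 4.86°) = -29.88°

-57.9 dB, -29.9°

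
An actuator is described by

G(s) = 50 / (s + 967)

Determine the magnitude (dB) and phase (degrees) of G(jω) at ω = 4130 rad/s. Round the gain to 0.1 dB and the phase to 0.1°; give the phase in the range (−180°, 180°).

At s = jω = j4130:
pole (s+967): 967 + j4130 → |·| = √(967²+4130²) = √17991989 ≈ 4241.7, ∠ = arctan(4130/967) ≈ 76.82°
|G| = 50 / 4241.7 ≈ 0.011788
Gain = 20 log₁₀(0.011788) ≈ -38.57 dB
∠G = 0.00° − 76.82° = -76.82°

-38.6 dB, -76.8°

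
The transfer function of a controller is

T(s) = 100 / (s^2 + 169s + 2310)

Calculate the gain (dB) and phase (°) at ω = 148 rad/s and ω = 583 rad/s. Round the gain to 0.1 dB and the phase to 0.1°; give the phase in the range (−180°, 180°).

Substitute s = j148:
Numerator: 100 = 100 + j0
Denominator: (j148)^2 + 169(j148) + 2310 = -19594 + j25012
|N| = √(100² + 0²) ≈ 100, ∠N ≈ 0.00°
|D| = √(19594² + 25012²) ≈ 31773, ∠D ≈ 128.07°
|T| = 100 / 31773 ≈ 0.0031473
Gain = 20 log₁₀(0.0031473) ≈ -50.04 dB
∠T = 0.00° − 128.07° = -128.07°

Substitute s = j583:
Numerator: 100 = 100 + j0
Denominator: (j583)^2 + 169(j583) + 2310 = -337579 + j98527
|N| = √(100² + 0²) ≈ 100, ∠N ≈ 0.00°
|D| = √(337579² + 98527²) ≈ 3.5166e+05, ∠D ≈ 163.73°
|T| = 100 / 3.5166e+05 ≈ 0.00028437
Gain = 20 log₁₀(0.00028437) ≈ -70.92 dB
∠T = 0.00° − 163.73° = -163.73°

ω = 148: -50.0 dB, -128.1°; ω = 583: -70.9 dB, -163.7°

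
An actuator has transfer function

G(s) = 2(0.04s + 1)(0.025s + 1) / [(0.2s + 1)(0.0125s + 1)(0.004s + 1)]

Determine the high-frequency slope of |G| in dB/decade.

Each pole contributes −20 dB/decade at high frequency; each zero contributes +20 dB/decade.
Net: 2 zero(s) − 3 pole(s) → -20 dB/decade.

-20 dB/decade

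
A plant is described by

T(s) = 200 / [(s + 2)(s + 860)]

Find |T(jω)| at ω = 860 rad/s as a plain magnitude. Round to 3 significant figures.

0.000191

At s = jω = j860:
pole (s+2): 2 + j860 → |·| = √(2²+860²) = √739604 ≈ 860, ∠ = arctan(860/2) ≈ 89.87°
pole (s+860): 860 + j860 → |·| = √(860²+860²) = √1479200 ≈ 1216.2, ∠ = arctan(860/860) ≈ 45.00°
|T| = 200 / 1.0459e+06 ≈ 0.00019122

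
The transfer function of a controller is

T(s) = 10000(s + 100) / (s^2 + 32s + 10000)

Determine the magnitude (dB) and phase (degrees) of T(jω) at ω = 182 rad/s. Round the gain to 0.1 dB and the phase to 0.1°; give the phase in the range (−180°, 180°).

At s = jω = j182:
zero (s+100): 100 + j182 → |·| = √(100²+182²) = √43124 ≈ 207.66, ∠ = arctan(182/100) ≈ 61.21°
quadratic: (j182)² + 32·j182 + 10000 = -23124 + j5824 → |·| ≈ 23846, ∠ ≈ 165.86°
|T| = 10000 · 207.66 / 23846 ≈ 87.084
Gain = 20 log₁₀(87.084) ≈ 38.80 dB
∠T = 61.21° − 165.86° = -104.65°

38.8 dB, -104.7°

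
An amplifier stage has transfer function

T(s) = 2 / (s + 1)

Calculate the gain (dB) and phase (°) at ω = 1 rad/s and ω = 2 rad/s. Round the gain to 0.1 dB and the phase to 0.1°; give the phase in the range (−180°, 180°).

At s = jω = j1:
pole (s+1): 1 + j1 → |·| = √(1²+1²) = √2 ≈ 1.4142, ∠ = arctan(1/1) ≈ 45.00°
|T| = 2 / 1.4142 ≈ 1.4142
Gain = 20 log₁₀(1.4142) ≈ 3.01 dB
∠T = 0.00° − 45.00° = -45.00°

At s = jω = j2:
pole (s+1): 1 + j2 → |·| = √(1²+2²) = √5 ≈ 2.2361, ∠ = arctan(2/1) ≈ 63.43°
|T| = 2 / 2.2361 ≈ 0.89441
Gain = 20 log₁₀(0.89441) ≈ -0.97 dB
∠T = 0.00° − 63.43° = -63.43°

ω = 1: 3.0 dB, -45.0°; ω = 2: -1.0 dB, -63.4°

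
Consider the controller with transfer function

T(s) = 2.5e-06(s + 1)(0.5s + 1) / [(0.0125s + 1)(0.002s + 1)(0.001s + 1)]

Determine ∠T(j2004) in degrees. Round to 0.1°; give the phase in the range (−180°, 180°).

At ω = 2004 rad/s:
zero (1 + j2004·1) = 1 + j2004 → |·| ≈ 2004, ∠ ≈ 89.97°
zero (1 + j2004·0.5) = 1 + j1002 → |·| ≈ 1002, ∠ ≈ 89.94°
pole (1 + j2004·0.0125) = 1 + j25.05 → |·| ≈ 25.07, ∠ ≈ 87.71°
pole (1 + j2004·0.002) = 1 + j4.008 → |·| ≈ 4.1309, ∠ ≈ 75.99°
pole (1 + j2004·0.001) = 1 + j2.004 → |·| ≈ 2.2396, ∠ ≈ 63.48°
∠T = (89.97° + 89.94°) − (87.71° + 75.99° + 63.48°) = -47.27°

-47.3°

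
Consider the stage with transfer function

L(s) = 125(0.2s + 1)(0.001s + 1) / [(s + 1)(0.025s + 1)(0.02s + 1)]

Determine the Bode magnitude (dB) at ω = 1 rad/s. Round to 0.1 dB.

At ω = 1 rad/s:
zero (1 + j1·0.2) = 1 + j0.2 → |·| ≈ 1.0198, ∠ ≈ 11.31°
zero (1 + j1·0.001) = 1 + j0.001 → |·| ≈ 1, ∠ ≈ 0.06°
pole (1 + j1·1) = 1 + j1 → |·| ≈ 1.4142, ∠ ≈ 45.00°
pole (1 + j1·0.025) = 1 + j0.025 → |·| ≈ 1.0003, ∠ ≈ 1.43°
pole (1 + j1·0.02) = 1 + j0.02 → |·| ≈ 1.0002, ∠ ≈ 1.15°
|L| = 125 · 1.0198 · 1 / (1.4142 · 1.0003 · 1.0002) ≈ 90.094
Gain = 20 log₁₀(90.094) ≈ 39.09 dB

39.1 dB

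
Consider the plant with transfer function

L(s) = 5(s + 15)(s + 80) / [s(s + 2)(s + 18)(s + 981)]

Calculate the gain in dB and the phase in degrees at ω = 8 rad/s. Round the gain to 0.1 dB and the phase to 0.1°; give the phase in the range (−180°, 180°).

-45.4 dB, -156.6°

At s = jω = j8:
zero (s+15): 15 + j8 → |·| = √(15²+8²) = √289 ≈ 17, ∠ = arctan(8/15) ≈ 28.07°
zero (s+80): 80 + j8 → |·| = √(80²+8²) = √6464 ≈ 80.399, ∠ = arctan(8/80) ≈ 5.71°
pole (s+2): 2 + j8 → |·| = √(2²+8²) = √68 ≈ 8.2462, ∠ = arctan(8/2) ≈ 75.96°
pole (s+18): 18 + j8 → |·| = √(18²+8²) = √388 ≈ 19.698, ∠ = arctan(8/18) ≈ 23.96°
pole (s+981): 981 + j8 → |·| = √(981²+8²) = √962425 ≈ 981.03, ∠ = arctan(8/981) ≈ 0.47°
pole at origin: |s| = 8, ∠ = 90.00° (in denominator)
|L| = 5 · 1366.8 / 1.2748e+06 ≈ 0.0053608
Gain = 20 log₁₀(0.0053608) ≈ -45.42 dB
∠L = 33.78° − 190.39° = -156.61°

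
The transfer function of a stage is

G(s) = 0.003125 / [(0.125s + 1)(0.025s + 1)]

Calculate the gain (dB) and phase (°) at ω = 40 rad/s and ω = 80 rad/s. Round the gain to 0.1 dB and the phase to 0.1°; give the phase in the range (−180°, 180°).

ω = 40: -67.3 dB, -123.7°; ω = 80: -77.1 dB, -147.7°

At ω = 40 rad/s:
pole (1 + j40·0.125) = 1 + j5 → |·| ≈ 5.099, ∠ ≈ 78.69°
pole (1 + j40·0.025) = 1 + j1 → |·| ≈ 1.4142, ∠ ≈ 45.00°
|G| = 0.003125 · 1 / (5.099 · 1.4142) ≈ 0.00043337
Gain = 20 log₁₀(0.00043337) ≈ -67.26 dB
∠G = (0°) − (78.69° + 45.00°) = -123.69°

At ω = 80 rad/s:
pole (1 + j80·0.125) = 1 + j10 → |·| ≈ 10.05, ∠ ≈ 84.29°
pole (1 + j80·0.025) = 1 + j2 → |·| ≈ 2.2361, ∠ ≈ 63.43°
|G| = 0.003125 · 1 / (10.05 · 2.2361) ≈ 0.00013906
Gain = 20 log₁₀(0.00013906) ≈ -77.14 dB
∠G = (0°) − (84.29° + 63.43°) = -147.72°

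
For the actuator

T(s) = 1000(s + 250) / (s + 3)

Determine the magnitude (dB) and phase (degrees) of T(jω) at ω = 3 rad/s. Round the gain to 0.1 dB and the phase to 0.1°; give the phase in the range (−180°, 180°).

At s = jω = j3:
zero (s+250): 250 + j3 → |·| = √(250²+3²) = √62509 ≈ 250.02, ∠ = arctan(3/250) ≈ 0.69°
pole (s+3): 3 + j3 → |·| = √(3²+3²) = √18 ≈ 4.2426, ∠ = arctan(3/3) ≈ 45.00°
|T| = 1000 · 250.02 / 4.2426 ≈ 58931
Gain = 20 log₁₀(58931) ≈ 95.41 dB
∠T = 0.69° − 45.00° = -44.31°

95.4 dB, -44.3°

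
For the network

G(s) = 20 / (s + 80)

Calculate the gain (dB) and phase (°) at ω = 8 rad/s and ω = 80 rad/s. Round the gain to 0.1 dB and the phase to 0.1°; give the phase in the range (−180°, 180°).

Substitute s = j8:
Numerator: 20 = 20 + j0
Denominator: (j8) + 80 = 80 + j8
|N| = √(20² + 0²) ≈ 20, ∠N ≈ 0.00°
|D| = √(80² + 8²) ≈ 80.399, ∠D ≈ 5.71°
|G| = 20 / 80.399 ≈ 0.24876
Gain = 20 log₁₀(0.24876) ≈ -12.08 dB
∠G = 0.00° − 5.71° = -5.71°

Substitute s = j80:
Numerator: 20 = 20 + j0
Denominator: (j80) + 80 = 80 + j80
|N| = √(20² + 0²) ≈ 20, ∠N ≈ 0.00°
|D| = √(80² + 80²) ≈ 113.14, ∠D ≈ 45.00°
|G| = 20 / 113.14 ≈ 0.17677
Gain = 20 log₁₀(0.17677) ≈ -15.05 dB
∠G = 0.00° − 45.00° = -45.00°

ω = 8: -12.1 dB, -5.7°; ω = 80: -15.1 dB, -45.0°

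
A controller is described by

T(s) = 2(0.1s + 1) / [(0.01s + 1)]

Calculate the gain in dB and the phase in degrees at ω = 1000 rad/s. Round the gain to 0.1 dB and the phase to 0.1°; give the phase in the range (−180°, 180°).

26.0 dB, 5.1°

At ω = 1000 rad/s:
zero (1 + j1000·0.1) = 1 + j100 → |·| ≈ 100, ∠ ≈ 89.43°
pole (1 + j1000·0.01) = 1 + j10 → |·| ≈ 10.05, ∠ ≈ 84.29°
|T| = 2 · 100 / (10.05) ≈ 19.9
Gain = 20 log₁₀(19.9) ≈ 25.98 dB
∠T = (89.43°) − (84.29°) = 5.14°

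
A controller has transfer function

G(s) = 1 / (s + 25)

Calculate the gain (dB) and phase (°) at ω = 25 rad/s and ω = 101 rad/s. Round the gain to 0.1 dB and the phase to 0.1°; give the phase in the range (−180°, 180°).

ω = 25: -31.0 dB, -45.0°; ω = 101: -40.3 dB, -76.1°

At s = jω = j25:
pole (s+25): 25 + j25 → |·| = √(25²+25²) = √1250 ≈ 35.355, ∠ = arctan(25/25) ≈ 45.00°
|G| = 1 / 35.355 ≈ 0.028285
Gain = 20 log₁₀(0.028285) ≈ -30.97 dB
∠G = 0.00° − 45.00° = -45.00°

At s = jω = j101:
pole (s+25): 25 + j101 → |·| = √(25²+101²) = √10826 ≈ 104.05, ∠ = arctan(101/25) ≈ 76.10°
|G| = 1 / 104.05 ≈ 0.0096108
Gain = 20 log₁₀(0.0096108) ≈ -40.34 dB
∠G = 0.00° − 76.10° = -76.10°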